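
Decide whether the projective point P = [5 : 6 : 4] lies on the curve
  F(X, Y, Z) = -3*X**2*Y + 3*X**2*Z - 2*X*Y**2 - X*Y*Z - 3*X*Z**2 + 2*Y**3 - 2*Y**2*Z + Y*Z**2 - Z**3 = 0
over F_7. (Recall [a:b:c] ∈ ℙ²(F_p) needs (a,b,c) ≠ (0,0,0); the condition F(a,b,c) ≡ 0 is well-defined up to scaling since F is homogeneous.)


F(5,6,4) ≡ 6 (mod 7); P is NOT on the curve.

Evaluate F(5, 6, 4) term-by-term (mod 7).
  -3*X**2*Y ↦ -3·25·6·1 = -450
  3*X**2*Z ↦ 3·25·1·4 = 300
  -2*X*Y**2 ↦ -2·5·36·1 = -360
  -X*Y*Z ↦ -1·5·6·4 = -120
  -3*X*Z**2 ↦ -3·5·1·16 = -240
  2*Y**3 ↦ 2·1·216·1 = 432
  -2*Y**2*Z ↦ -2·1·36·4 = -288
  Y*Z**2 ↦ 1·1·6·16 = 96
  -Z**3 ↦ -1·1·1·64 = -64
Sum: F(5, 6, 4) = (-450) + (300) + (-360) + (-120) + (-240) + (432) + (-288) + (96) + (-64) = -694.
Reducing mod 7: -694 ≡ 6 (mod 7).
Since F(a, b, c) ≡ 6 ≠ 0 (mod 7), P does NOT lie on the curve.


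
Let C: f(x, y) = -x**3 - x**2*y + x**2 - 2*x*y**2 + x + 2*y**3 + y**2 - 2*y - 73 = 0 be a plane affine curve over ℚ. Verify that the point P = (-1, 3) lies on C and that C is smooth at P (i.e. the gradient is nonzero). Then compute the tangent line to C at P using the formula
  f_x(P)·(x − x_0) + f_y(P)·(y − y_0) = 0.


Tangent line at P: -16*x + 69*y - 223 = 0.

Step 1: f(-1, 3) = 0, so P lies on C.
Step 2: partial derivatives
  f_x(x, y) = -3*x**2 - 2*x*y + 2*x - 2*y**2 + 1, f_y(x, y) = -x**2 - 4*x*y + 6*y**2 + 2*y - 2.
  f_x(P) = -16, f_y(P) = 69 (gradient nonzero, so P is smooth).
Step 3: tangent line at P: -16·(x − -1) + 69·(y − 3) = 0.
Expanding: -16*x + 69*y - 223 = 0.


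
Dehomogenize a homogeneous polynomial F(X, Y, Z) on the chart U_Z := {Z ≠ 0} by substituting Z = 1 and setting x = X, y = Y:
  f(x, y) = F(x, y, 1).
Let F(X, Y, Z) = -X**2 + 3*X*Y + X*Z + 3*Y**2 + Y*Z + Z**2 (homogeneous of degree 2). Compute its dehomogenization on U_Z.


f(x, y) = -x**2 + 3*x*y + x + 3*y**2 + y + 1

On U_Z we set Z = 1. Each monomial c·X^i·Y^j·Z^k in F becomes c·x^i·y^j·1^k = c·x^i·y^j.
Substituting Z = 1: F(X, Y, 1) = -x**2 + 3*x*y + x + 3*y**2 + y + 1.
Note: deg(f) ≤ deg(F) = 2; strict inequality happens when F is divisible by Z (lost terms).


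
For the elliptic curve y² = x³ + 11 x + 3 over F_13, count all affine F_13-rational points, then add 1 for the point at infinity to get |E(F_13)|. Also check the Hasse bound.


Affine points = {(0, 4), (0, 9), (5, 1), (5, 12), (6, 5), (6, 8), (9, 5), (9, 8), (11, 5), (11, 8), (12, 2), (12, 11)}; affine count = 12; |E(F_13)| = 13.

Discriminant check: Δ ∝ 4a³ + 27b² = 4·11³ + 27·3² = 4·1331 + 27·9 ≡ 3 (mod 13). Nonzero ⇒ E is nonsingular.
For each x ∈ F_13, compute rhs = x³ + 11·x + 3 mod 13, then count y ∈ F_13 with y² ≡ rhs.
  x = 0: rhs = 3, matching y values: 4, 9 (2 points).
  x = 1: rhs = 2, matching y values: none (0 points).
  x = 2: rhs = 7, matching y values: none (0 points).
  x = 3: rhs = 11, matching y values: none (0 points).
  x = 4: rhs = 7, matching y values: none (0 points).
  x = 5: rhs = 1, matching y values: 1, 12 (2 points).
  x = 6: rhs = 12, matching y values: 5, 8 (2 points).
  x = 7: rhs = 7, matching y values: none (0 points).
  x = 8: rhs = 5, matching y values: none (0 points).
  x = 9: rhs = 12, matching y values: 5, 8 (2 points).
  x = 10: rhs = 8, matching y values: none (0 points).
  x = 11: rhs = 12, matching y values: 5, 8 (2 points).
  x = 12: rhs = 4, matching y values: 2, 11 (2 points).
Total affine count: 12.
Full point count |E(F_13)| = 12 + 1 = 13.
Hasse bound: |13 − (13+1)| = |-1| = 1 ≤ 2√13 ≈ 7.2111 ✓.


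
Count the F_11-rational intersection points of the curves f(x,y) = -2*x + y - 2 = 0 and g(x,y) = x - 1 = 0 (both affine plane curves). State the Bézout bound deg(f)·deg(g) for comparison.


Common zeros: {(1, 4)}; count = 1; Bézout bound = 1.

deg(f) = 1, deg(g) = 1, so Bézout bound = 1.
Scan x ∈ F_11. For each x, list the y ∈ F_11 with f(x, y) ≡ 0 and those with g(x, y) ≡ 0 (mod 11); the common zeros in that column are the intersection.
  x = 0: f ≡ 0 at y ∈ {2}; g ≡ 0 at y ∈ ∅; common: ∅.
  x = 1: f ≡ 0 at y ∈ {4}; g ≡ 0 at y ∈ {0, 1, 2, 3, 4, 5, 6, 7, 8, 9, 10}; common: {4}.
  x = 2: f ≡ 0 at y ∈ {6}; g ≡ 0 at y ∈ ∅; common: ∅.
  x = 3: f ≡ 0 at y ∈ {8}; g ≡ 0 at y ∈ ∅; common: ∅.
  x = 4: f ≡ 0 at y ∈ {10}; g ≡ 0 at y ∈ ∅; common: ∅.
  x = 5: f ≡ 0 at y ∈ {1}; g ≡ 0 at y ∈ ∅; common: ∅.
  x = 6: f ≡ 0 at y ∈ {3}; g ≡ 0 at y ∈ ∅; common: ∅.
  x = 7: f ≡ 0 at y ∈ {5}; g ≡ 0 at y ∈ ∅; common: ∅.
  x = 8: f ≡ 0 at y ∈ {7}; g ≡ 0 at y ∈ ∅; common: ∅.
  x = 9: f ≡ 0 at y ∈ {9}; g ≡ 0 at y ∈ ∅; common: ∅.
  x = 10: f ≡ 0 at y ∈ {0}; g ≡ 0 at y ∈ ∅; common: ∅.
Collecting: common zeros = {(1, 4)}, so the count is 1.
Comparison with the Bézout bound: 1 ≤ 1 = deg(f)·deg(g), as expected for curves with no common component (the bound is attained).


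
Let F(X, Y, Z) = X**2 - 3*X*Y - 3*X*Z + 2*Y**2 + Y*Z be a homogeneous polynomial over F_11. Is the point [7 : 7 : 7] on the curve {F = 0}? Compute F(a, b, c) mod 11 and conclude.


F(7,7,7) ≡ 1 (mod 11); P is NOT on the curve.

Evaluate F(7, 7, 7) term-by-term (mod 11).
  X**2 ↦ 1·49·1·1 = 49
  -3*X*Y ↦ -3·7·7·1 = -147
  -3*X*Z ↦ -3·7·1·7 = -147
  2*Y**2 ↦ 2·1·49·1 = 98
  Y*Z ↦ 1·1·7·7 = 49
Sum: F(7, 7, 7) = (49) + (-147) + (-147) + (98) + (49) = -98.
Reducing mod 11: -98 ≡ 1 (mod 11).
Since F(a, b, c) ≡ 1 ≠ 0 (mod 11), P does NOT lie on the curve.


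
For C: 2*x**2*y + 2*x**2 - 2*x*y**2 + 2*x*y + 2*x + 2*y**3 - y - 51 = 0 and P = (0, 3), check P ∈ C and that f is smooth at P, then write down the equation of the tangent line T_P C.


Tangent line at P: -10*x + 53*y - 159 = 0.

Step 1: f(0, 3) = 0, so P lies on C.
Step 2: partial derivatives
  f_x(x, y) = 4*x*y + 4*x - 2*y**2 + 2*y + 2, f_y(x, y) = 2*x**2 - 4*x*y + 2*x + 6*y**2 - 1.
  f_x(P) = -10, f_y(P) = 53 (gradient nonzero, so P is smooth).
Step 3: tangent line at P: -10·(x − 0) + 53·(y − 3) = 0.
Expanding: -10*x + 53*y - 159 = 0.


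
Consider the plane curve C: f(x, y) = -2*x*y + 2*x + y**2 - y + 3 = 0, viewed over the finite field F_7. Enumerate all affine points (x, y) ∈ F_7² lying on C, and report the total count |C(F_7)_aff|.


Affine F_7-points: {(2, 0), (2, 5), (4, 3), (4, 6), (6, 2), (6, 4)}; count = 6.

For each of the 49 pairs (x, y) ∈ F_7², evaluate f(x, y) mod 7. Record the zeros.
  x = 0: [0↦3, 1↦3, 2↦5, 3↦2, 4↦1, 5↦2, 6↦5]  zeros at y ∈ ∅
  x = 1: [0↦5, 1↦3, 2↦3, 3↦5, 4↦2, 5↦1, 6↦2]  zeros at y ∈ ∅
  x = 2: [0↦0, 1↦3, 2↦1, 3↦1, 4↦3, 5↦0, 6↦6]  zeros at y ∈ {0, 5}
  x = 3: [0↦2, 1↦3, 2↦6, 3↦4, 4↦4, 5↦6, 6↦3]  zeros at y ∈ ∅
  x = 4: [0↦4, 1↦3, 2↦4, 3↦0, 4↦5, 5↦5, 6↦0]  zeros at y ∈ {3, 6}
  x = 5: [0↦6, 1↦3, 2↦2, 3↦3, 4↦6, 5↦4, 6↦4]  zeros at y ∈ ∅
  x = 6: [0↦1, 1↦3, 2↦0, 3↦6, 4↦0, 5↦3, 6↦1]  zeros at y ∈ {2, 4}
Collecting zeros: affine points = {(2, 0), (2, 5), (4, 3), (4, 6), (6, 2), (6, 4)}.
Total count |C(F_7)_aff| = 6.


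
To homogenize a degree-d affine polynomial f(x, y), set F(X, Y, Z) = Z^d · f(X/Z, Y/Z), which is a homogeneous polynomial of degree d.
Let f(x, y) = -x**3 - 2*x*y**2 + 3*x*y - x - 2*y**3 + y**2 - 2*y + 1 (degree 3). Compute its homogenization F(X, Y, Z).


F(X, Y, Z) = -X**3 - 2*X*Y**2 + 3*X*Y*Z - X*Z**2 - 2*Y**3 + Y**2*Z - 2*Y*Z**2 + Z**3

deg(f) = 3.
Substitute x = X/Z, y = Y/Z into f, then multiply by Z^3.
  monomial -1·x^3·y^0 ↦ -1·X^3·Y^0·Z^0.
  monomial -2·x^1·y^2 ↦ -2·X^1·Y^2·Z^0.
  monomial 3·x^1·y^1 ↦ 3·X^1·Y^1·Z^1.
  monomial -1·x^1·y^0 ↦ -1·X^1·Y^0·Z^2.
  monomial -2·x^0·y^3 ↦ -2·X^0·Y^3·Z^0.
  monomial 1·x^0·y^2 ↦ 1·X^0·Y^2·Z^1.
  monomial -2·x^0·y^1 ↦ -2·X^0·Y^1·Z^2.
  monomial 1·x^0·y^0 ↦ 1·X^0·Y^0·Z^3.
Collecting: F(X, Y, Z) = -X**3 - 2*X*Y**2 + 3*X*Y*Z - X*Z**2 - 2*Y**3 + Y**2*Z - 2*Y*Z**2 + Z**3.


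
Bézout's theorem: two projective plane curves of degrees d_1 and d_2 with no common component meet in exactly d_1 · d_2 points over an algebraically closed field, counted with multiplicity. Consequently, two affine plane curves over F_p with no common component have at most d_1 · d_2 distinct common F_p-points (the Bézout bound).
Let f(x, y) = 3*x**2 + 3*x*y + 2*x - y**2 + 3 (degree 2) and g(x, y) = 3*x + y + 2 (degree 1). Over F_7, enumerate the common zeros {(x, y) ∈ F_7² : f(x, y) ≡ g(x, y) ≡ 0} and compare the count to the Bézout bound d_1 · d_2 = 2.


Common zeros: {(6, 1)}; count = 1; Bézout bound = 2.

deg(f) = 2, deg(g) = 1, so Bézout bound = 2.
Scan x ∈ F_7. For each x, list the y ∈ F_7 with f(x, y) ≡ 0 and those with g(x, y) ≡ 0 (mod 7); the common zeros in that column are the intersection.
  x = 0: f ≡ 0 at y ∈ ∅; g ≡ 0 at y ∈ {5}; common: ∅.
  x = 1: f ≡ 0 at y ∈ ∅; g ≡ 0 at y ∈ {2}; common: ∅.
  x = 2: f ≡ 0 at y ∈ {3}; g ≡ 0 at y ∈ {6}; common: ∅.
  x = 3: f ≡ 0 at y ∈ {4, 5}; g ≡ 0 at y ∈ {3}; common: ∅.
  x = 4: f ≡ 0 at y ∈ {1, 4}; g ≡ 0 at y ∈ {0}; common: ∅.
  x = 5: f ≡ 0 at y ∈ ∅; g ≡ 0 at y ∈ {4}; common: ∅.
  x = 6: f ≡ 0 at y ∈ {1, 3}; g ≡ 0 at y ∈ {1}; common: {1}.
Collecting: common zeros = {(6, 1)}, so the count is 1.
Comparison with the Bézout bound: 1 ≤ 2 = deg(f)·deg(g), as expected for curves with no common component (the affine F_7-count falls short of the bound because intersections may lie at infinity, over extension fields, or carry multiplicity).


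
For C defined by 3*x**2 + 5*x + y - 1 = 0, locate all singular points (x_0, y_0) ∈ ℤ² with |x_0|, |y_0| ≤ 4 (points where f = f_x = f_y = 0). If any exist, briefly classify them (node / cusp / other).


No singular points in the scanned grid; C is smooth there.

Compute partial derivatives:
  f_x = 6*x + 5.
  f_y = 1.
f_y = 1 is a nonzero constant, so f_y never vanishes: no point (x, y) can satisfy f = f_x = f_y = 0. In particular no (x, y) ∈ {−4, ..., 4}² is singular; the curve is smooth.


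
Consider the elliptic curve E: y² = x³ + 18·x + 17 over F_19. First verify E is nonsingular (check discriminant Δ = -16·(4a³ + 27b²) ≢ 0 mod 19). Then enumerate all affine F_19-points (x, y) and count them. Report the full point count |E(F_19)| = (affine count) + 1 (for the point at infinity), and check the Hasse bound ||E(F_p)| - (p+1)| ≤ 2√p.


Affine points = {(0, 6), (0, 13), (1, 6), (1, 13), (2, 2), (2, 17), (4, 1), (4, 18), (5, 2), (5, 17), (7, 7), (7, 12), (10, 0), (11, 8), (11, 11), (12, 2), (12, 17), (13, 4), (13, 15), (14, 7), (14, 12), (17, 7), (17, 12), (18, 6), (18, 13)}; affine count = 25; |E(F_19)| = 26.

Discriminant check: Δ ∝ 4a³ + 27b² = 4·18³ + 27·17² = 4·5832 + 27·289 ≡ 9 (mod 19). Nonzero ⇒ E is nonsingular.
For each x ∈ F_19, compute rhs = x³ + 18·x + 17 mod 19, then count y ∈ F_19 with y² ≡ rhs.
  x = 0: rhs = 17, matching y values: 6, 13 (2 points).
  x = 1: rhs = 17, matching y values: 6, 13 (2 points).
  x = 2: rhs = 4, matching y values: 2, 17 (2 points).
  x = 3: rhs = 3, matching y values: none (0 points).
  x = 4: rhs = 1, matching y values: 1, 18 (2 points).
  x = 5: rhs = 4, matching y values: 2, 17 (2 points).
  x = 6: rhs = 18, matching y values: none (0 points).
  x = 7: rhs = 11, matching y values: 7, 12 (2 points).
  x = 8: rhs = 8, matching y values: none (0 points).
  x = 9: rhs = 15, matching y values: none (0 points).
  x = 10: rhs = 0, matching y values: 0 (1 points).
  x = 11: rhs = 7, matching y values: 8, 11 (2 points).
  x = 12: rhs = 4, matching y values: 2, 17 (2 points).
  x = 13: rhs = 16, matching y values: 4, 15 (2 points).
  x = 14: rhs = 11, matching y values: 7, 12 (2 points).
  x = 15: rhs = 14, matching y values: none (0 points).
  x = 16: rhs = 12, matching y values: none (0 points).
  x = 17: rhs = 11, matching y values: 7, 12 (2 points).
  x = 18: rhs = 17, matching y values: 6, 13 (2 points).
Total affine count: 25.
Full point count |E(F_19)| = 25 + 1 = 26.
Hasse bound: |26 − (19+1)| = |6| = 6 ≤ 2√19 ≈ 8.7178 ✓.


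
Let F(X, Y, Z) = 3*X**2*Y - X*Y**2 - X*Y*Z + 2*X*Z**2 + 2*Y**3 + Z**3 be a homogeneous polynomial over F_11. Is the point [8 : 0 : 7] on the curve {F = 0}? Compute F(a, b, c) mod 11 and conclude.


F(8,0,7) ≡ 5 (mod 11); P is NOT on the curve.

Evaluate F(8, 0, 7) term-by-term (mod 11).
  3*X**2*Y ↦ 3·64·0·1 = 0
  -X*Y**2 ↦ -1·8·0·1 = 0
  -X*Y*Z ↦ -1·8·0·7 = 0
  2*X*Z**2 ↦ 2·8·1·49 = 784
  2*Y**3 ↦ 2·1·0·1 = 0
  Z**3 ↦ 1·1·1·343 = 343
Sum: F(8, 0, 7) = (0) + (0) + (0) + (784) + (0) + (343) = 1127.
Reducing mod 11: 1127 ≡ 5 (mod 11).
Since F(a, b, c) ≡ 5 ≠ 0 (mod 11), P does NOT lie on the curve.


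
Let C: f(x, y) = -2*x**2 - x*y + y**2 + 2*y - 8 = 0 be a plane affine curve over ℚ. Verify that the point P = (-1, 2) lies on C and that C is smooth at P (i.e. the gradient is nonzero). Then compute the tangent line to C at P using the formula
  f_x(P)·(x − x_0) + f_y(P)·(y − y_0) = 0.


Tangent line at P: 2*x + 7*y - 12 = 0.

Step 1: f(-1, 2) = 0, so P lies on C.
Step 2: partial derivatives
  f_x(x, y) = -4*x - y, f_y(x, y) = -x + 2*y + 2.
  f_x(P) = 2, f_y(P) = 7 (gradient nonzero, so P is smooth).
Step 3: tangent line at P: 2·(x − -1) + 7·(y − 2) = 0.
Expanding: 2*x + 7*y - 12 = 0.


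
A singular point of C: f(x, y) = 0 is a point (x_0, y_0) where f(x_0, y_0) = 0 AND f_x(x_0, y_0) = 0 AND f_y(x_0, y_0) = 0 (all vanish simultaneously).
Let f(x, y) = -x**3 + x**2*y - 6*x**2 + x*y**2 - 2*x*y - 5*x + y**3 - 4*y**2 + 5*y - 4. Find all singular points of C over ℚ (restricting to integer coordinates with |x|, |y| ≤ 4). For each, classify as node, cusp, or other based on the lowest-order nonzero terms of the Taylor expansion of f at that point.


Singular points: {(-1, 2)}; classification: node.

Compute partial derivatives:
  f_x = -3*x**2 + 2*x*y - 12*x + y**2 - 2*y - 5.
  f_y = x**2 + 2*x*y - 2*x + 3*y**2 - 8*y + 5.
Scan x_0 ∈ {−4, ..., 4}. For each x_0, f_y(x_0, y) is a polynomial in y; find its integer roots y ∈ {−4, ..., 4}, then test f_x and f at those candidates.
  x = -4: f_y(-4, y) = 3*y**2 - 16*y + 29; no integer root y with |y| ≤ 4.
  x = -3: f_y(-3, y) = 3*y**2 - 14*y + 20; no integer root y with |y| ≤ 4.
  x = -2: f_y(-2, y) = 3*y**2 - 12*y + 13; no integer root y with |y| ≤ 4.
  x = -1: f_y(-1, y) = 3*y**2 - 10*y + 8; vanishes at y ∈ {2}. (-1, 2): f_x = 0, f = 0 — SINGULAR.
  x = 0: f_y(0, y) = 3*y**2 - 8*y + 5; vanishes at y ∈ {1}. (0, 1): f_x = -6 ≠ 0.
  x = 1: f_y(1, y) = 3*y**2 - 6*y + 4; no integer root y with |y| ≤ 4.
  x = 2: f_y(2, y) = 3*y**2 - 4*y + 5; no integer root y with |y| ≤ 4.
  x = 3: f_y(3, y) = 3*y**2 - 2*y + 8; no integer root y with |y| ≤ 4.
  x = 4: f_y(4, y) = 3*y**2 + 13; no integer root y with |y| ≤ 4.
Only singular point on the grid: (-1, 2).
Classify: substitute x = -1 + u, y = 2 + v and expand: f = -u**3 + u**2*v - u**2 + u*v**2 + v**3 + v**2.
No constant or linear terms (consistent with a singular point). Quadratic part: -u**2 + v**2. Cubic part: -u**3 + u**2*v + u*v**2 + v**3.
The quadratic part v**2 - u**2 = (v − u)(v + u) splits into two distinct linear factors, so there are two distinct tangent lines y − 2 = ±(x − -1) — this is a node (ordinary double point).
Classification: node.


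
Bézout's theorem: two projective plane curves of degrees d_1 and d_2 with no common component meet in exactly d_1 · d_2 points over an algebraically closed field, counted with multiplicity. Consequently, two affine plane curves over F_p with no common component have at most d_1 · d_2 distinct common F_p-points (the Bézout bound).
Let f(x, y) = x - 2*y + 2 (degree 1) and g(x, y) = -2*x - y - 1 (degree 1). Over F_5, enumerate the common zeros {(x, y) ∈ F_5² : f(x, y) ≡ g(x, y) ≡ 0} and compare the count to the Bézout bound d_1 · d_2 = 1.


Common zeros: ∅; count = 0; Bézout bound = 1.

deg(f) = 1, deg(g) = 1, so Bézout bound = 1.
Scan x ∈ F_5. For each x, list the y ∈ F_5 with f(x, y) ≡ 0 and those with g(x, y) ≡ 0 (mod 5); the common zeros in that column are the intersection.
  x = 0: f ≡ 0 at y ∈ {1}; g ≡ 0 at y ∈ {4}; common: ∅.
  x = 1: f ≡ 0 at y ∈ {4}; g ≡ 0 at y ∈ {2}; common: ∅.
  x = 2: f ≡ 0 at y ∈ {2}; g ≡ 0 at y ∈ {0}; common: ∅.
  x = 3: f ≡ 0 at y ∈ {0}; g ≡ 0 at y ∈ {3}; common: ∅.
  x = 4: f ≡ 0 at y ∈ {3}; g ≡ 0 at y ∈ {1}; common: ∅.
Collecting: common zeros = ∅, so the count is 0.
Comparison with the Bézout bound: 0 ≤ 1 = deg(f)·deg(g), as expected for curves with no common component (the affine F_5-count falls short of the bound because intersections may lie at infinity, over extension fields, or carry multiplicity).


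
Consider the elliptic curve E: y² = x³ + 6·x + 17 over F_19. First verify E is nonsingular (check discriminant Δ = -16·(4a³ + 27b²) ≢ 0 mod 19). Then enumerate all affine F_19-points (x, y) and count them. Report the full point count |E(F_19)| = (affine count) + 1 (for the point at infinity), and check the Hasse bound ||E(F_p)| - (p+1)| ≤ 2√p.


Affine points = {(0, 6), (0, 13), (1, 9), (1, 10), (3, 9), (3, 10), (5, 1), (5, 18), (8, 8), (8, 11), (15, 9), (15, 10), (17, 4), (17, 15)}; affine count = 14; |E(F_19)| = 15.

Discriminant check: Δ ∝ 4a³ + 27b² = 4·6³ + 27·17² = 4·216 + 27·289 ≡ 3 (mod 19). Nonzero ⇒ E is nonsingular.
For each x ∈ F_19, compute rhs = x³ + 6·x + 17 mod 19, then count y ∈ F_19 with y² ≡ rhs.
  x = 0: rhs = 17, matching y values: 6, 13 (2 points).
  x = 1: rhs = 5, matching y values: 9, 10 (2 points).
  x = 2: rhs = 18, matching y values: none (0 points).
  x = 3: rhs = 5, matching y values: 9, 10 (2 points).
  x = 4: rhs = 10, matching y values: none (0 points).
  x = 5: rhs = 1, matching y values: 1, 18 (2 points).
  x = 6: rhs = 3, matching y values: none (0 points).
  x = 7: rhs = 3, matching y values: none (0 points).
  x = 8: rhs = 7, matching y values: 8, 11 (2 points).
  x = 9: rhs = 2, matching y values: none (0 points).
  x = 10: rhs = 13, matching y values: none (0 points).
  x = 11: rhs = 8, matching y values: none (0 points).
  x = 12: rhs = 12, matching y values: none (0 points).
  x = 13: rhs = 12, matching y values: none (0 points).
  x = 14: rhs = 14, matching y values: none (0 points).
  x = 15: rhs = 5, matching y values: 9, 10 (2 points).
  x = 16: rhs = 10, matching y values: none (0 points).
  x = 17: rhs = 16, matching y values: 4, 15 (2 points).
  x = 18: rhs = 10, matching y values: none (0 points).
Total affine count: 14.
Full point count |E(F_19)| = 14 + 1 = 15.
Hasse bound: |15 − (19+1)| = |-5| = 5 ≤ 2√19 ≈ 8.7178 ✓.


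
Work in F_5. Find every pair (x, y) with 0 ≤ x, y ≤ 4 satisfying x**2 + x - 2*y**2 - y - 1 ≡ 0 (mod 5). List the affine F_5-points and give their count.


Affine F_5-points: {(1, 3), (1, 4), (2, 0), (2, 2), (3, 3), (3, 4)}; count = 6.

For each of the 25 pairs (x, y) ∈ F_5², evaluate f(x, y) mod 5. Record the zeros.
  x = 0: [0↦4, 1↦1, 2↦4, 3↦3, 4↦3]  zeros at y ∈ ∅
  x = 1: [0↦1, 1↦3, 2↦1, 3↦0, 4↦0]  zeros at y ∈ {3, 4}
  x = 2: [0↦0, 1↦2, 2↦0, 3↦4, 4↦4]  zeros at y ∈ {0, 2}
  x = 3: [0↦1, 1↦3, 2↦1, 3↦0, 4↦0]  zeros at y ∈ {3, 4}
  x = 4: [0↦4, 1↦1, 2↦4, 3↦3, 4↦3]  zeros at y ∈ ∅
Collecting zeros: affine points = {(1, 3), (1, 4), (2, 0), (2, 2), (3, 3), (3, 4)}.
Total count |C(F_5)_aff| = 6.


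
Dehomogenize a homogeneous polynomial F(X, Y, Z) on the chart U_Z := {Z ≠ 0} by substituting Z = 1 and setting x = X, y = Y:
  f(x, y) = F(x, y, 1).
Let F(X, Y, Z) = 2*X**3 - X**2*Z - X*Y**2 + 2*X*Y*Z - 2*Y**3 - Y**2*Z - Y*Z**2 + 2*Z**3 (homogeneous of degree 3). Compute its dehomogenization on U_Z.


f(x, y) = 2*x**3 - x**2 - x*y**2 + 2*x*y - 2*y**3 - y**2 - y + 2

On U_Z we set Z = 1. Each monomial c·X^i·Y^j·Z^k in F becomes c·x^i·y^j·1^k = c·x^i·y^j.
Substituting Z = 1: F(X, Y, 1) = 2*x**3 - x**2 - x*y**2 + 2*x*y - 2*y**3 - y**2 - y + 2.
Note: deg(f) ≤ deg(F) = 3; strict inequality happens when F is divisible by Z (lost terms).


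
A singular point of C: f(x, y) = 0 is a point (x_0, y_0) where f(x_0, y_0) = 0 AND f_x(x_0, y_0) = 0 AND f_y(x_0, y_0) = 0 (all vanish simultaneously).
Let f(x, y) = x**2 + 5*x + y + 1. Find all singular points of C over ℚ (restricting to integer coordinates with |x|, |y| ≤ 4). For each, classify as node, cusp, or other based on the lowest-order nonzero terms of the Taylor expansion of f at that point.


No singular points in the scanned grid; C is smooth there.

Compute partial derivatives:
  f_x = 2*x + 5.
  f_y = 1.
f_y = 1 is a nonzero constant, so f_y never vanishes: no point (x, y) can satisfy f = f_x = f_y = 0. In particular no (x, y) ∈ {−4, ..., 4}² is singular; the curve is smooth.


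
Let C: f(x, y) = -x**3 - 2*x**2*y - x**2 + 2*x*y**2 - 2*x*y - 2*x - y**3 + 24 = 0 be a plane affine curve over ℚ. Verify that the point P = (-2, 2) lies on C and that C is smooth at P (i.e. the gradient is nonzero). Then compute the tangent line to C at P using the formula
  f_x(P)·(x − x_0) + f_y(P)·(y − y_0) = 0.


Tangent line at P: 10*x - 32*y + 84 = 0.

Step 1: f(-2, 2) = 0, so P lies on C.
Step 2: partial derivatives
  f_x(x, y) = -3*x**2 - 4*x*y - 2*x + 2*y**2 - 2*y - 2, f_y(x, y) = -2*x**2 + 4*x*y - 2*x - 3*y**2.
  f_x(P) = 10, f_y(P) = -32 (gradient nonzero, so P is smooth).
Step 3: tangent line at P: 10·(x − -2) + -32·(y − 2) = 0.
Expanding: 10*x - 32*y + 84 = 0.


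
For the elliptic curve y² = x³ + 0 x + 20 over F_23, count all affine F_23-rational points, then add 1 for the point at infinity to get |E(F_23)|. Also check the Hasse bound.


Affine points = {(3, 1), (3, 22), (6, 11), (6, 12), (7, 8), (7, 15), (8, 7), (8, 16), (9, 6), (9, 17), (10, 10), (10, 13), (12, 0), (13, 3), (13, 20), (14, 2), (14, 21), (19, 5), (19, 18), (20, 4), (20, 19), (21, 9), (21, 14)}; affine count = 23; |E(F_23)| = 24.

Discriminant check: Δ ∝ 4a³ + 27b² = 4·0³ + 27·20² = 4·0 + 27·400 ≡ 13 (mod 23). Nonzero ⇒ E is nonsingular.
For each x ∈ F_23, compute rhs = x³ + 0·x + 20 mod 23, then count y ∈ F_23 with y² ≡ rhs.
  x = 0: rhs = 20, matching y values: none (0 points).
  x = 1: rhs = 21, matching y values: none (0 points).
  x = 2: rhs = 5, matching y values: none (0 points).
  x = 3: rhs = 1, matching y values: 1, 22 (2 points).
  x = 4: rhs = 15, matching y values: none (0 points).
  x = 5: rhs = 7, matching y values: none (0 points).
  x = 6: rhs = 6, matching y values: 11, 12 (2 points).
  x = 7: rhs = 18, matching y values: 8, 15 (2 points).
  x = 8: rhs = 3, matching y values: 7, 16 (2 points).
  x = 9: rhs = 13, matching y values: 6, 17 (2 points).
  x = 10: rhs = 8, matching y values: 10, 13 (2 points).
  x = 11: rhs = 17, matching y values: none (0 points).
  x = 12: rhs = 0, matching y values: 0 (1 points).
  x = 13: rhs = 9, matching y values: 3, 20 (2 points).
  x = 14: rhs = 4, matching y values: 2, 21 (2 points).
  x = 15: rhs = 14, matching y values: none (0 points).
  x = 16: rhs = 22, matching y values: none (0 points).
  x = 17: rhs = 11, matching y values: none (0 points).
  x = 18: rhs = 10, matching y values: none (0 points).
  x = 19: rhs = 2, matching y values: 5, 18 (2 points).
  x = 20: rhs = 16, matching y values: 4, 19 (2 points).
  x = 21: rhs = 12, matching y values: 9, 14 (2 points).
  x = 22: rhs = 19, matching y values: none (0 points).
Total affine count: 23.
Full point count |E(F_23)| = 23 + 1 = 24.
Hasse bound: |24 − (23+1)| = |0| = 0 ≤ 2√23 ≈ 9.5917 ✓.


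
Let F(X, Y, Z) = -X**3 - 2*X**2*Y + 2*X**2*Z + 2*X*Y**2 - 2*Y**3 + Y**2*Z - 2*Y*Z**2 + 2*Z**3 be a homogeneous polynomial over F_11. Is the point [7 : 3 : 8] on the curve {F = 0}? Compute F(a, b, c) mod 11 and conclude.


F(7,3,8) ≡ 7 (mod 11); P is NOT on the curve.

Evaluate F(7, 3, 8) term-by-term (mod 11).
  -X**3 ↦ -1·343·1·1 = -343
  -2*X**2*Y ↦ -2·49·3·1 = -294
  2*X**2*Z ↦ 2·49·1·8 = 784
  2*X*Y**2 ↦ 2·7·9·1 = 126
  -2*Y**3 ↦ -2·1·27·1 = -54
  Y**2*Z ↦ 1·1·9·8 = 72
  -2*Y*Z**2 ↦ -2·1·3·64 = -384
  2*Z**3 ↦ 2·1·1·512 = 1024
Sum: F(7, 3, 8) = (-343) + (-294) + (784) + (126) + (-54) + (72) + (-384) + (1024) = 931.
Reducing mod 11: 931 ≡ 7 (mod 11).
Since F(a, b, c) ≡ 7 ≠ 0 (mod 11), P does NOT lie on the curve.


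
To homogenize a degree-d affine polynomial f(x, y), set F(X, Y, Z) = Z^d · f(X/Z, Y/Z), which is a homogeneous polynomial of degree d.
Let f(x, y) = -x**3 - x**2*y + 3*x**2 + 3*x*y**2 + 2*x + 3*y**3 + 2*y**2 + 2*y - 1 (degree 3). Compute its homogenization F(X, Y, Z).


F(X, Y, Z) = -X**3 - X**2*Y + 3*X**2*Z + 3*X*Y**2 + 2*X*Z**2 + 3*Y**3 + 2*Y**2*Z + 2*Y*Z**2 - Z**3

deg(f) = 3.
Substitute x = X/Z, y = Y/Z into f, then multiply by Z^3.
  monomial -1·x^3·y^0 ↦ -1·X^3·Y^0·Z^0.
  monomial -1·x^2·y^1 ↦ -1·X^2·Y^1·Z^0.
  monomial 3·x^2·y^0 ↦ 3·X^2·Y^0·Z^1.
  monomial 3·x^1·y^2 ↦ 3·X^1·Y^2·Z^0.
  monomial 2·x^1·y^0 ↦ 2·X^1·Y^0·Z^2.
  monomial 3·x^0·y^3 ↦ 3·X^0·Y^3·Z^0.
  monomial 2·x^0·y^2 ↦ 2·X^0·Y^2·Z^1.
  monomial 2·x^0·y^1 ↦ 2·X^0·Y^1·Z^2.
  monomial -1·x^0·y^0 ↦ -1·X^0·Y^0·Z^3.
Collecting: F(X, Y, Z) = -X**3 - X**2*Y + 3*X**2*Z + 3*X*Y**2 + 2*X*Z**2 + 3*Y**3 + 2*Y**2*Z + 2*Y*Z**2 - Z**3.


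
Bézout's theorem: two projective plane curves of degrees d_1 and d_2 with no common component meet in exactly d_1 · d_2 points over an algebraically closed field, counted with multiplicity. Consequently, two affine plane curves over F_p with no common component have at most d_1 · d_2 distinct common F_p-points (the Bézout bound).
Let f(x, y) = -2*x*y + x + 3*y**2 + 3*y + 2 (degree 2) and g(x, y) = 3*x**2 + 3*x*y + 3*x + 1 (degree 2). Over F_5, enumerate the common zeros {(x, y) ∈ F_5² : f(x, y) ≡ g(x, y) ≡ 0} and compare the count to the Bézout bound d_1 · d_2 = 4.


Common zeros: ∅; count = 0; Bézout bound = 4.

deg(f) = 2, deg(g) = 2, so Bézout bound = 4.
Scan x ∈ F_5. For each x, list the y ∈ F_5 with f(x, y) ≡ 0 and those with g(x, y) ≡ 0 (mod 5); the common zeros in that column are the intersection.
  x = 0: f ≡ 0 at y ∈ {2}; g ≡ 0 at y ∈ ∅; common: ∅.
  x = 1: f ≡ 0 at y ∈ {4}; g ≡ 0 at y ∈ {1}; common: ∅.
  x = 2: f ≡ 0 at y ∈ ∅; g ≡ 0 at y ∈ {1}; common: ∅.
  x = 3: f ≡ 0 at y ∈ {0, 1}; g ≡ 0 at y ∈ {2}; common: ∅.
  x = 4: f ≡ 0 at y ∈ ∅; g ≡ 0 at y ∈ {2}; common: ∅.
Collecting: common zeros = ∅, so the count is 0.
Comparison with the Bézout bound: 0 ≤ 4 = deg(f)·deg(g), as expected for curves with no common component (the affine F_5-count falls short of the bound because intersections may lie at infinity, over extension fields, or carry multiplicity).


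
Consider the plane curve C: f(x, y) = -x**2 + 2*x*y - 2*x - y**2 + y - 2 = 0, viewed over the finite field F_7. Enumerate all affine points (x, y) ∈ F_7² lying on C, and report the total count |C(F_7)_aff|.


Affine F_7-points: {(0, 4), (3, 2), (3, 5), (5, 5), (5, 6), (6, 2), (6, 4)}; count = 7.

For each of the 49 pairs (x, y) ∈ F_7², evaluate f(x, y) mod 7. Record the zeros.
  x = 0: [0↦5, 1↦5, 2↦3, 3↦6, 4↦0, 5↦6, 6↦3]  zeros at y ∈ {4}
  x = 1: [0↦2, 1↦4, 2↦4, 3↦2, 4↦5, 5↦6, 6↦5]  zeros at y ∈ ∅
  x = 2: [0↦4, 1↦1, 2↦3, 3↦3, 4↦1, 5↦4, 6↦5]  zeros at y ∈ ∅
  x = 3: [0↦4, 1↦3, 2↦0, 3↦2, 4↦2, 5↦0, 6↦3]  zeros at y ∈ {2, 5}
  x = 4: [0↦2, 1↦3, 2↦2, 3↦6, 4↦1, 5↦1, 6↦6]  zeros at y ∈ ∅
  x = 5: [0↦5, 1↦1, 2↦2, 3↦1, 4↦5, 5↦0, 6↦0]  zeros at y ∈ {5, 6}
  x = 6: [0↦6, 1↦4, 2↦0, 3↦1, 4↦0, 5↦4, 6↦6]  zeros at y ∈ {2, 4}
Collecting zeros: affine points = {(0, 4), (3, 2), (3, 5), (5, 5), (5, 6), (6, 2), (6, 4)}.
Total count |C(F_7)_aff| = 7.


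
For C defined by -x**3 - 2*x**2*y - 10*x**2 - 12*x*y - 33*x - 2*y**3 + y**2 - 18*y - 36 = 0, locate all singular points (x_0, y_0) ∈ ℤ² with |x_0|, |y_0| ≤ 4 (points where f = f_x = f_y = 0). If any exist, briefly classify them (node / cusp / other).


Singular points: {(-3, 0)}; classification: node.

Compute partial derivatives:
  f_x = -3*x**2 - 4*x*y - 20*x - 12*y - 33.
  f_y = -2*x**2 - 12*x - 6*y**2 + 2*y - 18.
Scan x_0 ∈ {−4, ..., 4}. For each x_0, f_y(x_0, y) is a polynomial in y; find its integer roots y ∈ {−4, ..., 4}, then test f_x and f at those candidates.
  x = -4: f_y(-4, y) = -6*y**2 + 2*y - 2; no integer root y with |y| ≤ 4.
  x = -3: f_y(-3, y) = -6*y**2 + 2*y; vanishes at y ∈ {0}. (-3, 0): f_x = 0, f = 0 — SINGULAR.
  x = -2: f_y(-2, y) = -6*y**2 + 2*y - 2; no integer root y with |y| ≤ 4.
  x = -1: f_y(-1, y) = -6*y**2 + 2*y - 8; no integer root y with |y| ≤ 4.
  x = 0: f_y(0, y) = -6*y**2 + 2*y - 18; no integer root y with |y| ≤ 4.
  x = 1: f_y(1, y) = -6*y**2 + 2*y - 32; no integer root y with |y| ≤ 4.
  x = 2: f_y(2, y) = -6*y**2 + 2*y - 50; no integer root y with |y| ≤ 4.
  x = 3: f_y(3, y) = -6*y**2 + 2*y - 72; no integer root y with |y| ≤ 4.
  x = 4: f_y(4, y) = -6*y**2 + 2*y - 98; no integer root y with |y| ≤ 4.
Only singular point on the grid: (-3, 0).
Classify: substitute x = -3 + u, y = 0 + v and expand: f = -u**3 - 2*u**2*v - u**2 - 2*v**3 + v**2.
No constant or linear terms (consistent with a singular point). Quadratic part: -u**2 + v**2. Cubic part: -u**3 - 2*u**2*v - 2*v**3.
The quadratic part v**2 - u**2 = (v − u)(v + u) splits into two distinct linear factors, so there are two distinct tangent lines y − 0 = ±(x − -3) — this is a node (ordinary double point).
Classification: node.


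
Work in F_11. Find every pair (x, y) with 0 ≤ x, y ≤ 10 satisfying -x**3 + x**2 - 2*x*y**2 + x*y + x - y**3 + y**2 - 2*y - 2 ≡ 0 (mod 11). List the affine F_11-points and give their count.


Affine F_11-points: {(1, 10), (3, 1), (3, 6), (3, 10), (4, 8), (6, 0), (6, 2), (6, 9), (7, 3), (8, 9), (8, 10), (9, 9), (10, 5)}; count = 13.

For each of the 121 pairs (x, y) ∈ F_11², evaluate f(x, y) mod 11. Record the zeros.
  x = 0: [0↦9, 1↦7, 2↦1, 3↦7, 4↦8, 5↦9, 6↦4, 7↦9, 8↦7, 9↦3, 10↦2]  zeros at y ∈ ∅
  x = 1: [0↦10, 1↦7, 2↦7, 3↦4, 4↦3, 5↦9, 6↦5, 7↦7, 8↦9, 9↦5, 10↦0]  zeros at y ∈ {10}
  x = 2: [0↦7, 1↦3, 2↦9, 3↦8, 4↦5, 5↦5, 6↦2, 7↦1, 8↦7, 9↦3, 10↦5]  zeros at y ∈ ∅
  x = 3: [0↦5, 1↦0, 2↦1, 3↦2, 4↦8, 5↦2, 6↦0, 7↦7, 8↦6, 9↦2, 10↦0]  zeros at y ∈ {1, 6, 10}
  x = 4: [0↦9, 1↦3, 2↦10, 3↦2, 4↦6, 5↦5, 6↦4, 7↦8, 8↦0, 9↦7, 10↦1]  zeros at y ∈ {8}
  x = 5: [0↦2, 1↦6, 2↦8, 3↦2, 4↦4, 5↦8, 6↦8, 7↦9, 8↦5, 9↦1, 10↦2]  zeros at y ∈ ∅
  x = 6: [0↦0, 1↦3, 2↦0, 3↦7, 4↦7, 5↦5, 6↦6, 7↦4, 8↦4, 9↦0, 10↦8]  zeros at y ∈ {0, 2, 9}
  x = 7: [0↦8, 1↦10, 2↦2, 3↦0, 4↦9, 5↦1, 6↦3, 7↦9, 8↦2, 9↦9, 10↦2]  zeros at y ∈ {3}
  x = 8: [0↦9, 1↦10, 2↦8, 3↦8, 4↦4, 5↦1, 6↦4, 7↦7, 8↦4, 9↦0, 10↦0]  zeros at y ∈ {9, 10}
  x = 9: [0↦8, 1↦8, 2↦1, 3↦3, 4↦8, 5↦10, 6↦3, 7↦3, 8↦4, 9↦0, 10↦7]  zeros at y ∈ {9}
  x = 10: [0↦10, 1↦9, 2↦8, 3↦1, 4↦4, 5↦0, 6↦5, 7↦2, 8↦7, 9↦3, 10↦6]  zeros at y ∈ {5}
Collecting zeros: affine points = {(1, 10), (3, 1), (3, 6), (3, 10), (4, 8), (6, 0), (6, 2), (6, 9), (7, 3), (8, 9), (8, 10), (9, 9), (10, 5)}.
Total count |C(F_11)_aff| = 13.


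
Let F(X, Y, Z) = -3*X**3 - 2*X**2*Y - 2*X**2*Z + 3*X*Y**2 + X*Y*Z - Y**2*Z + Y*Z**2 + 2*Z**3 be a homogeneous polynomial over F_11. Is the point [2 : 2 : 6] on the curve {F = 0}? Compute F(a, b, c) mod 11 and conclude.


F(2,2,6) ≡ 0 (mod 11); P is on the curve.

Evaluate F(2, 2, 6) term-by-term (mod 11).
  -3*X**3 ↦ -3·8·1·1 = -24
  -2*X**2*Y ↦ -2·4·2·1 = -16
  -2*X**2*Z ↦ -2·4·1·6 = -48
  3*X*Y**2 ↦ 3·2·4·1 = 24
  X*Y*Z ↦ 1·2·2·6 = 24
  -Y**2*Z ↦ -1·1·4·6 = -24
  Y*Z**2 ↦ 1·1·2·36 = 72
  2*Z**3 ↦ 2·1·1·216 = 432
Sum: F(2, 2, 6) = (-24) + (-16) + (-48) + (24) + (24) + (-24) + (72) + (432) = 440.
Reducing mod 11: 440 ≡ 0 (mod 11).
Since F(a, b, c) ≡ 0 (mod 11), P lies on the curve.


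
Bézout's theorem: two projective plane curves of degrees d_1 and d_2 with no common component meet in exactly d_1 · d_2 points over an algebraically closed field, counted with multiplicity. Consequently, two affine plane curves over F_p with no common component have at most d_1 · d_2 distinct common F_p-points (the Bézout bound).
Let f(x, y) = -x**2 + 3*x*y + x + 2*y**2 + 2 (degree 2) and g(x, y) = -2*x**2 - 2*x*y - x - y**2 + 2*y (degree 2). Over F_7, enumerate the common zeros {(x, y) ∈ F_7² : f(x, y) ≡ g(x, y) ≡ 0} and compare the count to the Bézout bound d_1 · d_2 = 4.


Common zeros: ∅; count = 0; Bézout bound = 4.

deg(f) = 2, deg(g) = 2, so Bézout bound = 4.
Scan x ∈ F_7. For each x, list the y ∈ F_7 with f(x, y) ≡ 0 and those with g(x, y) ≡ 0 (mod 7); the common zeros in that column are the intersection.
  x = 0: f ≡ 0 at y ∈ ∅; g ≡ 0 at y ∈ {0, 2}; common: ∅.
  x = 1: f ≡ 0 at y ∈ {1}; g ≡ 0 at y ∈ {2, 5}; common: ∅.
  x = 2: f ≡ 0 at y ∈ {0, 4}; g ≡ 0 at y ∈ ∅; common: ∅.
  x = 3: f ≡ 0 at y ∈ {1, 5}; g ≡ 0 at y ∈ {0, 3}; common: ∅.
  x = 4: f ≡ 0 at y ∈ {4}; g ≡ 0 at y ∈ {3, 5}; common: ∅.
  x = 5: f ≡ 0 at y ∈ ∅; g ≡ 0 at y ∈ ∅; common: ∅.
  x = 6: f ≡ 0 at y ∈ {0, 5}; g ≡ 0 at y ∈ ∅; common: ∅.
Collecting: common zeros = ∅, so the count is 0.
Comparison with the Bézout bound: 0 ≤ 4 = deg(f)·deg(g), as expected for curves with no common component (the affine F_7-count falls short of the bound because intersections may lie at infinity, over extension fields, or carry multiplicity).


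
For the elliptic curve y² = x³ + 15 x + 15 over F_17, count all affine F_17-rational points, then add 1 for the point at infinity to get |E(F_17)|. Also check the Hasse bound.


Affine points = {(0, 7), (0, 10), (2, 6), (2, 11), (3, 6), (3, 11), (6, 7), (6, 10), (7, 2), (7, 15), (8, 1), (8, 16), (10, 3), (10, 14), (11, 7), (11, 10), (12, 6), (12, 11), (16, 4), (16, 13)}; affine count = 20; |E(F_17)| = 21.

Discriminant check: Δ ∝ 4a³ + 27b² = 4·15³ + 27·15² = 4·3375 + 27·225 ≡ 8 (mod 17). Nonzero ⇒ E is nonsingular.
For each x ∈ F_17, compute rhs = x³ + 15·x + 15 mod 17, then count y ∈ F_17 with y² ≡ rhs.
  x = 0: rhs = 15, matching y values: 7, 10 (2 points).
  x = 1: rhs = 14, matching y values: none (0 points).
  x = 2: rhs = 2, matching y values: 6, 11 (2 points).
  x = 3: rhs = 2, matching y values: 6, 11 (2 points).
  x = 4: rhs = 3, matching y values: none (0 points).
  x = 5: rhs = 11, matching y values: none (0 points).
  x = 6: rhs = 15, matching y values: 7, 10 (2 points).
  x = 7: rhs = 4, matching y values: 2, 15 (2 points).
  x = 8: rhs = 1, matching y values: 1, 16 (2 points).
  x = 9: rhs = 12, matching y values: none (0 points).
  x = 10: rhs = 9, matching y values: 3, 14 (2 points).
  x = 11: rhs = 15, matching y values: 7, 10 (2 points).
  x = 12: rhs = 2, matching y values: 6, 11 (2 points).
  x = 13: rhs = 10, matching y values: none (0 points).
  x = 14: rhs = 11, matching y values: none (0 points).
  x = 15: rhs = 11, matching y values: none (0 points).
  x = 16: rhs = 16, matching y values: 4, 13 (2 points).
Total affine count: 20.
Full point count |E(F_17)| = 20 + 1 = 21.
Hasse bound: |21 − (17+1)| = |3| = 3 ≤ 2√17 ≈ 8.2462 ✓.


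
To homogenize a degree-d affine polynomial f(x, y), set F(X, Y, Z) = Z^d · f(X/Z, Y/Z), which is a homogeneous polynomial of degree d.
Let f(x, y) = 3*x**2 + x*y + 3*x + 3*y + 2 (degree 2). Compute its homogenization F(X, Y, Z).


F(X, Y, Z) = 3*X**2 + X*Y + 3*X*Z + 3*Y*Z + 2*Z**2

deg(f) = 2.
Substitute x = X/Z, y = Y/Z into f, then multiply by Z^2.
  monomial 3·x^2·y^0 ↦ 3·X^2·Y^0·Z^0.
  monomial 1·x^1·y^1 ↦ 1·X^1·Y^1·Z^0.
  monomial 3·x^1·y^0 ↦ 3·X^1·Y^0·Z^1.
  monomial 3·x^0·y^1 ↦ 3·X^0·Y^1·Z^1.
  monomial 2·x^0·y^0 ↦ 2·X^0·Y^0·Z^2.
Collecting: F(X, Y, Z) = 3*X**2 + X*Y + 3*X*Z + 3*Y*Z + 2*Z**2.


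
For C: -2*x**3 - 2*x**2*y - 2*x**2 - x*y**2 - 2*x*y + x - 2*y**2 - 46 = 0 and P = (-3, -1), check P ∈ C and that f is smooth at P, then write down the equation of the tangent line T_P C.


Tangent line at P: -52*x - 14*y - 170 = 0.

Step 1: f(-3, -1) = 0, so P lies on C.
Step 2: partial derivatives
  f_x(x, y) = -6*x**2 - 4*x*y - 4*x - y**2 - 2*y + 1, f_y(x, y) = -2*x**2 - 2*x*y - 2*x - 4*y.
  f_x(P) = -52, f_y(P) = -14 (gradient nonzero, so P is smooth).
Step 3: tangent line at P: -52·(x − -3) + -14·(y − -1) = 0.
Expanding: -52*x - 14*y - 170 = 0.


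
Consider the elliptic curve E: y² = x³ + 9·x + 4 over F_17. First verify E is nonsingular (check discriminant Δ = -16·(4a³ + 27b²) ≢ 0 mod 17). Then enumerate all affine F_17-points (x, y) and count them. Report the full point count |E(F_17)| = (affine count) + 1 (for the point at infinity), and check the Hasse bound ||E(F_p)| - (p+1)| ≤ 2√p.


Affine points = {(0, 2), (0, 15), (2, 8), (2, 9), (4, 6), (4, 11), (5, 2), (5, 15), (6, 6), (6, 11), (7, 6), (7, 11), (9, 7), (9, 10), (12, 2), (12, 15), (14, 1), (14, 16)}; affine count = 18; |E(F_17)| = 19.

Discriminant check: Δ ∝ 4a³ + 27b² = 4·9³ + 27·4² = 4·729 + 27·16 ≡ 16 (mod 17). Nonzero ⇒ E is nonsingular.
For each x ∈ F_17, compute rhs = x³ + 9·x + 4 mod 17, then count y ∈ F_17 with y² ≡ rhs.
  x = 0: rhs = 4, matching y values: 2, 15 (2 points).
  x = 1: rhs = 14, matching y values: none (0 points).
  x = 2: rhs = 13, matching y values: 8, 9 (2 points).
  x = 3: rhs = 7, matching y values: none (0 points).
  x = 4: rhs = 2, matching y values: 6, 11 (2 points).
  x = 5: rhs = 4, matching y values: 2, 15 (2 points).
  x = 6: rhs = 2, matching y values: 6, 11 (2 points).
  x = 7: rhs = 2, matching y values: 6, 11 (2 points).
  x = 8: rhs = 10, matching y values: none (0 points).
  x = 9: rhs = 15, matching y values: 7, 10 (2 points).
  x = 10: rhs = 6, matching y values: none (0 points).
  x = 11: rhs = 6, matching y values: none (0 points).
  x = 12: rhs = 4, matching y values: 2, 15 (2 points).
  x = 13: rhs = 6, matching y values: none (0 points).
  x = 14: rhs = 1, matching y values: 1, 16 (2 points).
  x = 15: rhs = 12, matching y values: none (0 points).
  x = 16: rhs = 11, matching y values: none (0 points).
Total affine count: 18.
Full point count |E(F_17)| = 18 + 1 = 19.
Hasse bound: |19 − (17+1)| = |1| = 1 ≤ 2√17 ≈ 8.2462 ✓.


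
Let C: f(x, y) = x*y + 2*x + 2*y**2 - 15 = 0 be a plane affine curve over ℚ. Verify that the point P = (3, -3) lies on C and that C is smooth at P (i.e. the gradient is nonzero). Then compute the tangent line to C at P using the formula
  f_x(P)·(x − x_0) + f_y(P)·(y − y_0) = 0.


Tangent line at P: -x - 9*y - 24 = 0.

Step 1: f(3, -3) = 0, so P lies on C.
Step 2: partial derivatives
  f_x(x, y) = y + 2, f_y(x, y) = x + 4*y.
  f_x(P) = -1, f_y(P) = -9 (gradient nonzero, so P is smooth).
Step 3: tangent line at P: -1·(x − 3) + -9·(y − -3) = 0.
Expanding: -x - 9*y - 24 = 0.


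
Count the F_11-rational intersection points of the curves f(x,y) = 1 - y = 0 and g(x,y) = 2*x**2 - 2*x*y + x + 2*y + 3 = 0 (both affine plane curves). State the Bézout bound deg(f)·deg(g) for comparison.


Common zeros: {(2, 1), (4, 1)}; count = 2; Bézout bound = 2.

deg(f) = 1, deg(g) = 2, so Bézout bound = 2.
Scan x ∈ F_11. For each x, list the y ∈ F_11 with f(x, y) ≡ 0 and those with g(x, y) ≡ 0 (mod 11); the common zeros in that column are the intersection.
  x = 0: f ≡ 0 at y ∈ {1}; g ≡ 0 at y ∈ {4}; common: ∅.
  x = 1: f ≡ 0 at y ∈ {1}; g ≡ 0 at y ∈ ∅; common: ∅.
  x = 2: f ≡ 0 at y ∈ {1}; g ≡ 0 at y ∈ {1}; common: {1}.
  x = 3: f ≡ 0 at y ∈ {1}; g ≡ 0 at y ∈ {6}; common: ∅.
  x = 4: f ≡ 0 at y ∈ {1}; g ≡ 0 at y ∈ {1}; common: {1}.
  x = 5: f ≡ 0 at y ∈ {1}; g ≡ 0 at y ∈ {10}; common: ∅.
  x = 6: f ≡ 0 at y ∈ {1}; g ≡ 0 at y ∈ {7}; common: ∅.
  x = 7: f ≡ 0 at y ∈ {1}; g ≡ 0 at y ∈ {9}; common: ∅.
  x = 8: f ≡ 0 at y ∈ {1}; g ≡ 0 at y ∈ {6}; common: ∅.
  x = 9: f ≡ 0 at y ∈ {1}; g ≡ 0 at y ∈ {4}; common: ∅.
  x = 10: f ≡ 0 at y ∈ {1}; g ≡ 0 at y ∈ {10}; common: ∅.
Collecting: common zeros = {(2, 1), (4, 1)}, so the count is 2.
Comparison with the Bézout bound: 2 ≤ 2 = deg(f)·deg(g), as expected for curves with no common component (the bound is attained).
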